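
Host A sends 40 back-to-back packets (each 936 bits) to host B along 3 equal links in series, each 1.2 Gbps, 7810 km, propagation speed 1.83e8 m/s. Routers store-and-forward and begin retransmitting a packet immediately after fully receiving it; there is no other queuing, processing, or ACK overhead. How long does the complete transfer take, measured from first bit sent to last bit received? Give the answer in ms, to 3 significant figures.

Per-hop transmission t_tx = L/R = 936/1200000000 = 0.00078 ms.
Per-hop propagation t_prop = 7810000/183000000 = 42.6776 ms.
Pipeline fill: first packet needs 3·t_tx to clear all hops; remaining 39 packets each add one t_tx.
Total = (3+40-1)·t_tx + 3·t_prop = 42·0.00078 + 3·42.6776 = 128 ms.

128 ms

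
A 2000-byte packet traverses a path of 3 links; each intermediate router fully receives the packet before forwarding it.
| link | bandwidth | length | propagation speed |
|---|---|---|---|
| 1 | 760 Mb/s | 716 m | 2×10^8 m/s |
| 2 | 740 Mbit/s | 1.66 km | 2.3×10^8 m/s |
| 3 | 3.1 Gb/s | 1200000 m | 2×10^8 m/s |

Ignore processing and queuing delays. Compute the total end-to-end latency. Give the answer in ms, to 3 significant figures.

6.06 ms

L = 2000 × 8 = 16000 bits.
Transmission delays (L/R per hop): 0.0210526, 0.0216216, 0.00516129 ms; sum = 0.0478355 ms.
Propagation delays (d/s per hop): 0.00358, 0.00721739, 6 ms; sum = 6.0108 ms.
End-to-end = 6.06 ms.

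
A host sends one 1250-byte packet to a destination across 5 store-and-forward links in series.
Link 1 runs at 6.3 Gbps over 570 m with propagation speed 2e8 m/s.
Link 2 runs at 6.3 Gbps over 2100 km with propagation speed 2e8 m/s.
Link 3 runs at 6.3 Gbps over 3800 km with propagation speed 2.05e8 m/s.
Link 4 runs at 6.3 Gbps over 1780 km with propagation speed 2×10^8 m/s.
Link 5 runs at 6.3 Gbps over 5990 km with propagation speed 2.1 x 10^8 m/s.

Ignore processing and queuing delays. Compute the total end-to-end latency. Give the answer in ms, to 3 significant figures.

L = 1250 × 8 = 10000 bits.
Transmission delay per hop = L/R = 10000/6300000000 = 0.0015873 ms; 5 hops → 0.00793651 ms.
Propagation delays (d/s per hop): 0.00285, 10.5, 18.5366, 8.9, 28.5238 ms; sum = 66.4632 ms.
End-to-end = 66.5 ms.

66.5 ms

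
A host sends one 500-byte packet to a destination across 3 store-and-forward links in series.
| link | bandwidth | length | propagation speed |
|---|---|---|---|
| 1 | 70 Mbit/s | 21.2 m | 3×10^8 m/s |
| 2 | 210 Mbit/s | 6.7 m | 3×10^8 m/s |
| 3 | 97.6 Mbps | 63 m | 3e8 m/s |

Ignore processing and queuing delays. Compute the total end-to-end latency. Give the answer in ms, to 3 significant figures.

0.117 ms

L = 500 × 8 = 4000 bits.
Transmission delays (L/R per hop): 0.0571429, 0.0190476, 0.0409836 ms; sum = 0.117174 ms.
Propagation delays (d/s per hop): 7.06667e-05, 2.23333e-05, 0.00021 ms; sum = 0.000303 ms.
End-to-end = 0.117 ms.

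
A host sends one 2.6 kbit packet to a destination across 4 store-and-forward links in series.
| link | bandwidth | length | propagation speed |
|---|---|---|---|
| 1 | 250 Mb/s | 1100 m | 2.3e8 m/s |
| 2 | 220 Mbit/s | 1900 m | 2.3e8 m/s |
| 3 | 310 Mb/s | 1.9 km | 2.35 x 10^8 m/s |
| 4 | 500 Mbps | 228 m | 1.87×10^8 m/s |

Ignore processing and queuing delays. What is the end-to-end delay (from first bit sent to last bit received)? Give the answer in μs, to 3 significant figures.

58.2 μs

L = 2600 bits.
Transmission delays (L/R per hop): 10.4, 11.8182, 8.3871, 5.2 μs; sum = 35.8053 μs.
Propagation delays (d/s per hop): 4.78261, 8.26087, 8.08511, 1.21925 μs; sum = 22.3478 μs.
End-to-end = 58.2 μs.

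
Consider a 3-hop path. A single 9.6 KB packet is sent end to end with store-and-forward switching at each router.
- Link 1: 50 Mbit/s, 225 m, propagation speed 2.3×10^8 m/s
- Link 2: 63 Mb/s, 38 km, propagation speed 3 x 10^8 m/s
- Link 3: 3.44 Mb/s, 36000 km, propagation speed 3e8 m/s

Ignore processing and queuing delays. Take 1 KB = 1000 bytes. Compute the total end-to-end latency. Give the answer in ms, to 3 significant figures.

145 ms

L = 76800 bits.
Transmission delays (L/R per hop): 1.536, 1.21905, 22.3256 ms; sum = 25.0806 ms.
Propagation delays (d/s per hop): 0.000978261, 0.126667, 120 ms; sum = 120.128 ms.
End-to-end = 145 ms.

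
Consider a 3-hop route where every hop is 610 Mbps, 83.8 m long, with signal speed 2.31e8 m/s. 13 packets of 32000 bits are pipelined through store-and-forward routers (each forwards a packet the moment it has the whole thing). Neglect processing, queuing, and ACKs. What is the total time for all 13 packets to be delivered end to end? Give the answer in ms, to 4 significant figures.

Per-hop transmission t_tx = L/R = 32000/610000000 = 0.052459 ms.
Per-hop propagation t_prop = 83.8/231000000 = 0.000362771 ms.
Pipeline fill: first packet needs 3·t_tx to clear all hops; remaining 12 packets each add one t_tx.
Total = (3+13-1)·t_tx + 3·t_prop = 15·0.052459 + 3·0.000362771 = 0.7880 ms.

0.7880 ms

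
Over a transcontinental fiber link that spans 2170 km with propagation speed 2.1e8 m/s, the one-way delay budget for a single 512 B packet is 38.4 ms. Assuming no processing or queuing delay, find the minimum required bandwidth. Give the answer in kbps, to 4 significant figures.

L = 4096 bits.
Propagation delay = 2170000 / 210000000 = 10.3333 ms.
Transmission budget = 38.4 − 10.3333 = 28.0667 ms.
R ≥ L / t_tx = 4096 bits / 0.0280667 s = 145.9 kbps.

145.9 kbps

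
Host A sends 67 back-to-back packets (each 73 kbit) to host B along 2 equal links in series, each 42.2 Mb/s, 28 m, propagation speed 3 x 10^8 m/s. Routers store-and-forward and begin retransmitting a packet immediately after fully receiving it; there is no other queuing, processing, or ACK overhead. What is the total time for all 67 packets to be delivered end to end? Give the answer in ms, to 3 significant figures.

118 ms

Per-hop transmission t_tx = L/R = 73000/42200000 = 1.72986 ms.
Per-hop propagation t_prop = 28/300000000 = 9.33333e-05 ms.
Pipeline fill: first packet needs 2·t_tx to clear all hops; remaining 66 packets each add one t_tx.
Total = (2+67-1)·t_tx + 2·t_prop = 68·1.72986 + 2·9.33333e-05 = 118 ms.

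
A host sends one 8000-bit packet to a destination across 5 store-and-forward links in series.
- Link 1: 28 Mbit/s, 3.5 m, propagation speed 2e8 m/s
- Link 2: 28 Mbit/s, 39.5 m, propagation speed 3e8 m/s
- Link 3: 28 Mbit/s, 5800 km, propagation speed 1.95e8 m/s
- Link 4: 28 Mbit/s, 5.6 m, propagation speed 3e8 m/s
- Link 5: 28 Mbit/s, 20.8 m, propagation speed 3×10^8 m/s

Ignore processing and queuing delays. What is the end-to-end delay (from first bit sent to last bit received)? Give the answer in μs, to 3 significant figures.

Transmission delay per hop = L/R = 8000/28000000 = 285.714 μs; 5 hops → 1428.57 μs.
Propagation delays (d/s per hop): 0.0175, 0.131667, 29743.6, 0.0186667, 0.0693333 μs; sum = 29743.8 μs.
End-to-end = 31200 μs.

31200 μs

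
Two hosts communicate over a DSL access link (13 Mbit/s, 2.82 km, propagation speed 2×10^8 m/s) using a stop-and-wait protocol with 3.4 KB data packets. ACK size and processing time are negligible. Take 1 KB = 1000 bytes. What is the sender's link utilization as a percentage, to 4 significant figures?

t_tx = L/R = 27200/13000000 = 0.00209231 s.
t_prop = 2820/200000000 = 1.41e-05 s; RTT = 2.82e-05 s.
Cycle = t_tx + RTT = 0.00212051 s.
Utilization = t_tx / cycle = 0.00209231/0.00212051 = 98.67 %.

98.67 %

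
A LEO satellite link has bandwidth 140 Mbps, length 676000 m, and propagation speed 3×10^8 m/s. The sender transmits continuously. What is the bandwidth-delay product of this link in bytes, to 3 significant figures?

Propagation delay = 676000 / 300000000 = 0.00225333 s.
BDP = R × t_prop = 140000000 × 0.00225333 = 315467 bits.
In bytes: 315467/8 = 39400 bytes.

39400 bytes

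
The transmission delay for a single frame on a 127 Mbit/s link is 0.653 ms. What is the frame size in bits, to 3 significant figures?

L = R × t_tx = 127000000 b/s × 0.000653 s = 82931 bits.

82900 bits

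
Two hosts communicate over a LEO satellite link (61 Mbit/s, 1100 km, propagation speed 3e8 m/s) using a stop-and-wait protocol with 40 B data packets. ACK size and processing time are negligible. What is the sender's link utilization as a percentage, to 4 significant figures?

0.07148 %

t_tx = L/R = 320/61000000 = 5.2459e-06 s.
t_prop = 1100000/300000000 = 0.00366667 s; RTT = 0.00733333 s.
Cycle = t_tx + RTT = 0.00733858 s.
Utilization = t_tx / cycle = 5.2459e-06/0.00733858 = 0.07148 %.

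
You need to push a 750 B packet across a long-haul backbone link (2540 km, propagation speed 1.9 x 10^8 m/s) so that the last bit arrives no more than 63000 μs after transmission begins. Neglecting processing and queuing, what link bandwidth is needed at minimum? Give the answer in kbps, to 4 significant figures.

120.9 kbps

L = 6000 bits.
Propagation delay = 2540000 / 190000000 = 13368.4 μs.
Transmission budget = 63000 − 13368.4 = 49631.6 μs.
R ≥ L / t_tx = 6000 bits / 0.0496316 s = 120.9 kbps.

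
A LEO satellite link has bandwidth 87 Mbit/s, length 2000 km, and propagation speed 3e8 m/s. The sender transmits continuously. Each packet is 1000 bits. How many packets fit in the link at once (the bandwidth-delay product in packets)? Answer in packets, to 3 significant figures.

580 packets

Propagation delay = 2000000 / 300000000 = 0.00666667 s.
BDP = R × t_prop = 87000000 × 0.00666667 = 580000 bits.
In packets of 1000 bits: 580 packets.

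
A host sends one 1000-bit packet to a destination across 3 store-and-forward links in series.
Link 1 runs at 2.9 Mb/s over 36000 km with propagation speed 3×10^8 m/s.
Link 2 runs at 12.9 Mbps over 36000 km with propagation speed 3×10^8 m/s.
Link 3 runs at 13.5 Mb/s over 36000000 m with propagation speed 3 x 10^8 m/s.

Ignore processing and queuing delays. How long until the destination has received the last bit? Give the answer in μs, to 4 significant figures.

360500 μs

Transmission delays (L/R per hop): 344.828, 77.5194, 74.0741 μs; sum = 496.421 μs.
Propagation delays (d/s per hop): 120000, 120000, 120000 μs; sum = 360000 μs.
End-to-end = 360500 μs.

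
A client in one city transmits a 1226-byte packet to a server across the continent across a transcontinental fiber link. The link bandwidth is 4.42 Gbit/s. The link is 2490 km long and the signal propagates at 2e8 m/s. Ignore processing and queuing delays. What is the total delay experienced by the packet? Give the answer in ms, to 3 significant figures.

L = 1226 × 8 = 9808 bits.
Transmission delay = L/R = 9808 / 4420000000 = 0.002219 ms.
Propagation delay = d/s = 2490000 m / 200000000 m/s = 12.45 ms.
Total = 12.5 ms.

12.5 ms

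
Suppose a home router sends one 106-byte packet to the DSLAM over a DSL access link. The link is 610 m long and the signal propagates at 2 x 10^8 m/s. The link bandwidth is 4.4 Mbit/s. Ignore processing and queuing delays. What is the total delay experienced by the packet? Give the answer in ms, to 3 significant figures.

0.196 ms

L = 106 × 8 = 848 bits.
Transmission delay = L/R = 848 / 4400000 = 0.192727 ms.
Propagation delay = d/s = 610 m / 200000000 m/s = 0.00305 ms.
Total = 0.196 ms.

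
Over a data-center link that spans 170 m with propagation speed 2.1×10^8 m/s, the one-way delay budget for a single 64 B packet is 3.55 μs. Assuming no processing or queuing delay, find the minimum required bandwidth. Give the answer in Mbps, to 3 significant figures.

L = 512 bits.
Propagation delay = 170 / 210000000 = 0.809524 μs.
Transmission budget = 3.55 − 0.809524 = 2.74048 μs.
R ≥ L / t_tx = 512 bits / 2.74048e-06 s = 187 Mbps.

187 Mbps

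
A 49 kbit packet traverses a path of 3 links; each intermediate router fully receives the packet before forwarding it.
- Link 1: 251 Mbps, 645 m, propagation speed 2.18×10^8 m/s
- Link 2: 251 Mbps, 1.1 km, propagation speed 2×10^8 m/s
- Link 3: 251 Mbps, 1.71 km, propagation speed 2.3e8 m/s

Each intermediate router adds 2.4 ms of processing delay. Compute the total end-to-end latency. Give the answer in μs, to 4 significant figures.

L = 49000 bits.
Transmission delay per hop = L/R = 49000/251000000 = 195.219 μs; 3 hops → 585.657 μs.
Propagation delays (d/s per hop): 2.95872, 5.5, 7.43478 μs; sum = 15.8935 μs.
Processing at 2 router(s): 2 × 2.4 ms = 4800 μs.
End-to-end = 5402 μs.

5402 μs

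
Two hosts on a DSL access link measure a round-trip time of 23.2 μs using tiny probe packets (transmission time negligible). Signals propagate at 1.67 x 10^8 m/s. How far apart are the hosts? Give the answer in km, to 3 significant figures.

One-way propagation = RTT/2 = 11.6 μs.
d = s × t = 167000000 × 1.16e-05 = 1.94 km.

1.94 km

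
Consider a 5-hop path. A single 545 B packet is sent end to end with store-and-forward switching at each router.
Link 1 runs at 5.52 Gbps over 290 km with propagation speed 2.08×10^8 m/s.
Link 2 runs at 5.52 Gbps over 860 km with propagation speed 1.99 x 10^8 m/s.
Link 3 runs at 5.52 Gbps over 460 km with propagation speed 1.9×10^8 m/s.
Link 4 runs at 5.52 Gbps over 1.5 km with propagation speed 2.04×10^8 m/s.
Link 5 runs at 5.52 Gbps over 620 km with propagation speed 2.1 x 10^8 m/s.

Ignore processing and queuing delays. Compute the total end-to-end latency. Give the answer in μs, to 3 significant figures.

L = 545 × 8 = 4360 bits.
Transmission delay per hop = L/R = 4360/5520000000 = 0.789855 μs; 5 hops → 3.94928 μs.
Propagation delays (d/s per hop): 1394.23, 4321.61, 2421.05, 7.35294, 2952.38 μs; sum = 11096.6 μs.
End-to-end = 11100 μs.

11100 μs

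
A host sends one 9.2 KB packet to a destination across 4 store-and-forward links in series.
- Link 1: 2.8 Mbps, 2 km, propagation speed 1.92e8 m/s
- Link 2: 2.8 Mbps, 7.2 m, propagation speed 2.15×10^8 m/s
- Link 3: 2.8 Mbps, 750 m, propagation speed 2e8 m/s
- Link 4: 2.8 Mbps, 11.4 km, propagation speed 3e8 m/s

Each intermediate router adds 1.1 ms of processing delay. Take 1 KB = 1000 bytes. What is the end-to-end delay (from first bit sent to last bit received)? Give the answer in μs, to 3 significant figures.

L = 73600 bits.
Transmission delay per hop = L/R = 73600/2800000 = 26285.7 μs; 4 hops → 105143 μs.
Propagation delays (d/s per hop): 10.4167, 0.0334884, 3.75, 38 μs; sum = 52.2002 μs.
Processing at 3 router(s): 3 × 1.1 ms = 3300 μs.
End-to-end = 108000 μs.

108000 μs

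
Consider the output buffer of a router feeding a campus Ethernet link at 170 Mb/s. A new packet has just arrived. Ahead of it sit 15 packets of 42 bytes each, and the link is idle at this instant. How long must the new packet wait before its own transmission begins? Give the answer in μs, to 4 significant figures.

Each queued packet: L/R = 336/170000000 = 1.97647 μs.
15 queued → 29.6471 μs.
Queuing delay = 29.65 μs.

29.65 μs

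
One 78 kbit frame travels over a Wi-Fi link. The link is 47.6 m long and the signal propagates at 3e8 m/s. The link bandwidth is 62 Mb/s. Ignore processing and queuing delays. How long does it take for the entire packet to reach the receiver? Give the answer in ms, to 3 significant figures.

1.26 ms

L = 78000 bits.
Transmission delay = L/R = 78000 / 62000000 = 1.25806 ms.
Propagation delay = d/s = 47.6 m / 300000000 m/s = 0.000158667 ms.
Total = 1.26 ms.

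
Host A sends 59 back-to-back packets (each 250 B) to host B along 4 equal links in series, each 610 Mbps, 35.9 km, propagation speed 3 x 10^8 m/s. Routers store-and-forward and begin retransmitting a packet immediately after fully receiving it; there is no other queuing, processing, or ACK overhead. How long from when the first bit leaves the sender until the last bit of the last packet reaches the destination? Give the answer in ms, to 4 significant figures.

0.6819 ms

Per-hop transmission t_tx = L/R = 2000/610000000 = 0.00327869 ms.
Per-hop propagation t_prop = 35900/300000000 = 0.119667 ms.
Pipeline fill: first packet needs 4·t_tx to clear all hops; remaining 58 packets each add one t_tx.
Total = (4+59-1)·t_tx + 4·t_prop = 62·0.00327869 + 4·0.119667 = 0.6819 ms.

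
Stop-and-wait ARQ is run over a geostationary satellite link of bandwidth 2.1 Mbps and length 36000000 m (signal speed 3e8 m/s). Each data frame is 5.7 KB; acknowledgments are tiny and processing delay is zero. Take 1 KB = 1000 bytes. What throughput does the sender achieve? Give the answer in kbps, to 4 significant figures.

t_tx = L/R = 45600/2100000 = 0.0217143 s.
t_prop = 36000000/300000000 = 0.12 s; RTT = 0.24 s.
Cycle = t_tx + RTT = 0.261714 s.
Throughput = L / cycle = 45600 / 0.261714 = 174.2 kbps.

174.2 kbps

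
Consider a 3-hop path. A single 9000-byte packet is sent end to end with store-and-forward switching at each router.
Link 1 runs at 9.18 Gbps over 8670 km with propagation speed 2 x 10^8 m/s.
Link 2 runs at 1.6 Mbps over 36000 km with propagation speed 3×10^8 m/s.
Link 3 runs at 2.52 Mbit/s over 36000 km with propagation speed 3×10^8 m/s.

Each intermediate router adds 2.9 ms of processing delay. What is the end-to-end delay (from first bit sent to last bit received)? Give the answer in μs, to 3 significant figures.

363000 μs

L = 9000 × 8 = 72000 bits.
Transmission delays (L/R per hop): 7.84314, 45000, 28571.4 μs; sum = 73579.3 μs.
Propagation delays (d/s per hop): 43350, 120000, 120000 μs; sum = 283350 μs.
Processing at 2 router(s): 2 × 2.9 ms = 5800 μs.
End-to-end = 363000 μs.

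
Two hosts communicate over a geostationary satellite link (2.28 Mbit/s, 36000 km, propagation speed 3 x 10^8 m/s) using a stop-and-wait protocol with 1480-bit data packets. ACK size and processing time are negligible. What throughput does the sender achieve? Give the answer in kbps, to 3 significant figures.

6.15 kbps

t_tx = L/R = 1480/2280000 = 0.000649123 s.
t_prop = 36000000/300000000 = 0.12 s; RTT = 0.24 s.
Cycle = t_tx + RTT = 0.240649 s.
Throughput = L / cycle = 1480 / 0.240649 = 6.15 kbps.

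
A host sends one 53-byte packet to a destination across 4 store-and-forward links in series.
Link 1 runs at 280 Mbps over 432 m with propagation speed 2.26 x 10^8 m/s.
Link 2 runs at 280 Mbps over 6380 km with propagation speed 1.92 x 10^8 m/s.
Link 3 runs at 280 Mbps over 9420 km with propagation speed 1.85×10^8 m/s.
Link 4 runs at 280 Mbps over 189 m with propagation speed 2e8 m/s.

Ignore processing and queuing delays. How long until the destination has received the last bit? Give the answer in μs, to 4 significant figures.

84160 μs

L = 53 × 8 = 424 bits.
Transmission delay per hop = L/R = 424/280000000 = 1.51429 μs; 4 hops → 6.05714 μs.
Propagation delays (d/s per hop): 1.9115, 33229.2, 50918.9, 0.945 μs; sum = 84150.9 μs.
End-to-end = 84160 μs.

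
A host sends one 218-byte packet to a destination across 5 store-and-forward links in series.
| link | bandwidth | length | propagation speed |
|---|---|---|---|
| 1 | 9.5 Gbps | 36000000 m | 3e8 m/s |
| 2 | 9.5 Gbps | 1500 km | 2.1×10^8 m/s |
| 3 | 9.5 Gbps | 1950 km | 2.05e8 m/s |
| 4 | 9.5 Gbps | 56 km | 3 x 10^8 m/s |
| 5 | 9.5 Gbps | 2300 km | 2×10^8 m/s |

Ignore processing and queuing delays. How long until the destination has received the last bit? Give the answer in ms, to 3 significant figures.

148 ms

L = 218 × 8 = 1744 bits.
Transmission delay per hop = L/R = 1744/9500000000 = 0.000183579 ms; 5 hops → 0.000917895 ms.
Propagation delays (d/s per hop): 120, 7.14286, 9.5122, 0.186667, 11.5 ms; sum = 148.342 ms.
End-to-end = 148 ms.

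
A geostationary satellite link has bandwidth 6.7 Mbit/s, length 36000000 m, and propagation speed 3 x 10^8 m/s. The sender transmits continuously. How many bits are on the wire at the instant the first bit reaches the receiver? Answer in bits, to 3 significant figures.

804000 bits

Propagation delay = 36000000 / 300000000 = 0.12 s.
BDP = R × t_prop = 6700000 × 0.12 = 804000 bits.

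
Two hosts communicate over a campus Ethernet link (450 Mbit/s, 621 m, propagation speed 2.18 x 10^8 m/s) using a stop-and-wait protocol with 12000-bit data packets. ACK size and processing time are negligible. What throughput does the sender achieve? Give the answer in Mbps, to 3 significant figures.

371 Mbps

t_tx = L/R = 12000/450000000 = 2.66667e-05 s.
t_prop = 621/2.18e+08 = 2.84862e-06 s; RTT = 5.69725e-06 s.
Cycle = t_tx + RTT = 3.23639e-05 s.
Throughput = L / cycle = 12000 / 3.23639e-05 = 371 Mbps.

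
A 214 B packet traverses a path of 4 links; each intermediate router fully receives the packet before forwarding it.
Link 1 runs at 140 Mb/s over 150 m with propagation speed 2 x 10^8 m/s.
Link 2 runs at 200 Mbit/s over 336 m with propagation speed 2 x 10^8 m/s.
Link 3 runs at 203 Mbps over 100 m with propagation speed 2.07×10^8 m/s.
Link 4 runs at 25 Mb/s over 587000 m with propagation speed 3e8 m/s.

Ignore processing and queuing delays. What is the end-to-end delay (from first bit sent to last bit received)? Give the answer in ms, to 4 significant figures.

L = 214 × 8 = 1712 bits.
Transmission delays (L/R per hop): 0.0122286, 0.00856, 0.0084335, 0.06848 ms; sum = 0.0977021 ms.
Propagation delays (d/s per hop): 0.00075, 0.00168, 0.000483092, 1.95667 ms; sum = 1.95958 ms.
End-to-end = 2.057 ms.

2.057 ms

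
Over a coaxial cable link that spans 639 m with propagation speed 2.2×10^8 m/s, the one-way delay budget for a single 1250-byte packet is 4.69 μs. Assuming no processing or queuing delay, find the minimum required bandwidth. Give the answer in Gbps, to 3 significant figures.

5.60 Gbps

L = 10000 bits.
Propagation delay = 639 / 2.2e+08 = 2.90455 μs.
Transmission budget = 4.69 − 2.90455 = 1.78545 μs.
R ≥ L / t_tx = 10000 bits / 1.78545e-06 s = 5.60 Gbps.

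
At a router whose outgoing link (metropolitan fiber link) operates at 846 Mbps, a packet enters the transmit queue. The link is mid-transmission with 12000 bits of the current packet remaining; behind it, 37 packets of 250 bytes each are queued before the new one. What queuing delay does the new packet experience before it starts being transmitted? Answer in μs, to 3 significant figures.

102 μs

Each queued packet: L/R = 2000/846000000 = 2.36407 μs.
37 queued → 87.4704 μs.
Plus remaining 12000 bits of current packet: 14.1844 μs.
Queuing delay = 102 μs.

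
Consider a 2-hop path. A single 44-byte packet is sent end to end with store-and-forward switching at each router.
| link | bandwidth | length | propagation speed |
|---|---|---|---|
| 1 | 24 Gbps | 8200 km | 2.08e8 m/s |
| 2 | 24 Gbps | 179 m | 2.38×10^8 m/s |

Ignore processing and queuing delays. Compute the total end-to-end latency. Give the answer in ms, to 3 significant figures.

39.4 ms

L = 44 × 8 = 352 bits.
Transmission delay per hop = L/R = 352/24000000000 = 1.46667e-05 ms; 2 hops → 2.93333e-05 ms.
Propagation delays (d/s per hop): 39.4231, 0.000752101 ms; sum = 39.4238 ms.
End-to-end = 39.4 ms.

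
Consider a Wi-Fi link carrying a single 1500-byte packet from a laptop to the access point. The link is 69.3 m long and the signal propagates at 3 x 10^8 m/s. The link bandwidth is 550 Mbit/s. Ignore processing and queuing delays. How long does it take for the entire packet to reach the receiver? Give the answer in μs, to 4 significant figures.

22.05 μs

L = 1500 × 8 = 12000 bits.
Transmission delay = L/R = 12000 / 550000000 = 21.8182 μs.
Propagation delay = d/s = 69.3 m / 300000000 m/s = 0.231 μs.
Total = 22.05 μs.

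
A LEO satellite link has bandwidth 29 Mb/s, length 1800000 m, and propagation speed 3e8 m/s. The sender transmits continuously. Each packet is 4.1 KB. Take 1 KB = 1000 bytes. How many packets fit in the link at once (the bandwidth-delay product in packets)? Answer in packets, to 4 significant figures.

Propagation delay = 1800000 / 300000000 = 0.006 s.
BDP = R × t_prop = 29000000 × 0.006 = 174000 bits.
In packets of 32800 bits: 5.305 packets.

5.305 packets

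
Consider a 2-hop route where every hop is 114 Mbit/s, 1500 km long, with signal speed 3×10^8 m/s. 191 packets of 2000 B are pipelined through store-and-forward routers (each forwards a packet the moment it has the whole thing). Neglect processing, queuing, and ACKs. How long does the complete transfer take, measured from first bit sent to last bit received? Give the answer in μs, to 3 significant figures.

36900 μs

Per-hop transmission t_tx = L/R = 16000/114000000 = 140.351 μs.
Per-hop propagation t_prop = 1500000/300000000 = 5000 μs.
Pipeline fill: first packet needs 2·t_tx to clear all hops; remaining 190 packets each add one t_tx.
Total = (2+191-1)·t_tx + 2·t_prop = 192·140.351 + 2·5000 = 36900 μs.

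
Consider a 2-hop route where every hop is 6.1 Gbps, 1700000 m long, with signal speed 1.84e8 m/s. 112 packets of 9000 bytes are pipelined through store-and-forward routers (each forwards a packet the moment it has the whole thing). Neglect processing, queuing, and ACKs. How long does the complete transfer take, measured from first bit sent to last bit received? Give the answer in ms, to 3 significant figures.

Per-hop transmission t_tx = L/R = 72000/6100000000 = 0.0118033 ms.
Per-hop propagation t_prop = 1700000/184000000 = 9.23913 ms.
Pipeline fill: first packet needs 2·t_tx to clear all hops; remaining 111 packets each add one t_tx.
Total = (2+112-1)·t_tx + 2·t_prop = 113·0.0118033 + 2·9.23913 = 19.8 ms.

19.8 ms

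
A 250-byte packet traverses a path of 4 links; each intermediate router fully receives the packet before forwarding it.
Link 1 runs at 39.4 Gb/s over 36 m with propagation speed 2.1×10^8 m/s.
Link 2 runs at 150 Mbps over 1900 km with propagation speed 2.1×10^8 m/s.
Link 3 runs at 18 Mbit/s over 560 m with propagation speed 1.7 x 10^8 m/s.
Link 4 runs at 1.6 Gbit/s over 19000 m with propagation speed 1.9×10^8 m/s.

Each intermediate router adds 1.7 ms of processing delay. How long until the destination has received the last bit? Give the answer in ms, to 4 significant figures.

14.38 ms

L = 250 × 8 = 2000 bits.
Transmission delays (L/R per hop): 5.07614e-05, 0.0133333, 0.111111, 0.00125 ms; sum = 0.125745 ms.
Propagation delays (d/s per hop): 0.000171429, 9.04762, 0.00329412, 0.1 ms; sum = 9.15108 ms.
Processing at 3 router(s): 3 × 1.7 ms = 5.1 ms.
End-to-end = 14.38 ms.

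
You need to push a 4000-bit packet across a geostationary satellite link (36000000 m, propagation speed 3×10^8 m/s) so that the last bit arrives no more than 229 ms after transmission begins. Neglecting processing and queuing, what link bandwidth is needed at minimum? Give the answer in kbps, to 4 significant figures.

36.70 kbps

Propagation delay = 36000000 / 300000000 = 120 ms.
Transmission budget = 229 − 120 = 109 ms.
R ≥ L / t_tx = 4000 bits / 0.109 s = 36.70 kbps.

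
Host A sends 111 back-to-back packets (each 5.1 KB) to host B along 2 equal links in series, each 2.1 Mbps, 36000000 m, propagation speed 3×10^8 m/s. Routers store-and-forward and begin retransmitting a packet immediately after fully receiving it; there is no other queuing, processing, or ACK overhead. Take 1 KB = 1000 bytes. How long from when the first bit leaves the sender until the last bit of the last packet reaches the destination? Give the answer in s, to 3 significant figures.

2.42 s

Per-hop transmission t_tx = L/R = 40800/2100000 = 0.0194286 s.
Per-hop propagation t_prop = 36000000/300000000 = 0.12 s.
Pipeline fill: first packet needs 2·t_tx to clear all hops; remaining 110 packets each add one t_tx.
Total = (2+111-1)·t_tx + 2·t_prop = 112·0.0194286 + 2·0.12 = 2.42 s.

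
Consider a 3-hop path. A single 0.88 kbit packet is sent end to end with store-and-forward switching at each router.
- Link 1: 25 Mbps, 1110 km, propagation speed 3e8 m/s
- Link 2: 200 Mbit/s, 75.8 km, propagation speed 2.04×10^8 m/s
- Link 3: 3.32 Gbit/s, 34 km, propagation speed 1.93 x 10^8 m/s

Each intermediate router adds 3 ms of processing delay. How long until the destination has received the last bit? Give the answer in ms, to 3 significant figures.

10.3 ms

L = 880 bits.
Transmission delays (L/R per hop): 0.0352, 0.0044, 0.00026506 ms; sum = 0.0398651 ms.
Propagation delays (d/s per hop): 3.7, 0.371569, 0.176166 ms; sum = 4.24773 ms.
Processing at 2 router(s): 2 × 3 ms = 6 ms.
End-to-end = 10.3 ms.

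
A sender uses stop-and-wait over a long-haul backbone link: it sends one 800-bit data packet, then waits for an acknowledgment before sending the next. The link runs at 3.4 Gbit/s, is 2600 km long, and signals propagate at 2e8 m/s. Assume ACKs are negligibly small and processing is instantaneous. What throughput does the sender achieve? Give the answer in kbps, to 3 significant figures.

t_tx = L/R = 800/3400000000 = 2.35294e-07 s.
t_prop = 2600000/200000000 = 0.013 s; RTT = 0.026 s.
Cycle = t_tx + RTT = 0.0260002 s.
Throughput = L / cycle = 800 / 0.0260002 = 30.8 kbps.

30.8 kbps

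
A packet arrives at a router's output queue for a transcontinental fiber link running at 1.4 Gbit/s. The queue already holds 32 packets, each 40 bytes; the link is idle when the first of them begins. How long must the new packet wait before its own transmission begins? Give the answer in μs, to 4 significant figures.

7.314 μs

Each queued packet: L/R = 320/1400000000 = 0.228571 μs.
32 queued → 7.31429 μs.
Queuing delay = 7.314 μs.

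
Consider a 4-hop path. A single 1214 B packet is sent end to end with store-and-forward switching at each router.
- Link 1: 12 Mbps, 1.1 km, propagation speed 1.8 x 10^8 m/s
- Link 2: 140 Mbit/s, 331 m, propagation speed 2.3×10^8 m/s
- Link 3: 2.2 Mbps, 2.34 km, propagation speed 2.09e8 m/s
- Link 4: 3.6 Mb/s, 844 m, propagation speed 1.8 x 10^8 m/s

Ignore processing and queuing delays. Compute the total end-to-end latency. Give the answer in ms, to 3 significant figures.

L = 1214 × 8 = 9712 bits.
Transmission delays (L/R per hop): 0.809333, 0.0693714, 4.41455, 2.69778 ms; sum = 7.99103 ms.
Propagation delays (d/s per hop): 0.00611111, 0.00143913, 0.0111962, 0.00468889 ms; sum = 0.0234353 ms.
End-to-end = 8.01 ms.

8.01 ms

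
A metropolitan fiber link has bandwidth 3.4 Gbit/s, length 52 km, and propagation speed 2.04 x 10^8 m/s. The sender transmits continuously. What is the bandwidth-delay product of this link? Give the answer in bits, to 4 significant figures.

866700 bits

Propagation delay = 52000 / 204000000 = 0.000254902 s.
BDP = R × t_prop = 3400000000 × 0.000254902 = 866667 bits.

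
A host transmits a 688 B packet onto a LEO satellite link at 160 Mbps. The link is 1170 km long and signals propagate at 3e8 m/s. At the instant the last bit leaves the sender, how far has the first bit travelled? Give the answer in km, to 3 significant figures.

t_tx = L/R = 5504/160000000 = 3.44e-05 s.
Distance = s × t_tx = 300000000 × 3.44e-05 = 10.3 km.

10.3 km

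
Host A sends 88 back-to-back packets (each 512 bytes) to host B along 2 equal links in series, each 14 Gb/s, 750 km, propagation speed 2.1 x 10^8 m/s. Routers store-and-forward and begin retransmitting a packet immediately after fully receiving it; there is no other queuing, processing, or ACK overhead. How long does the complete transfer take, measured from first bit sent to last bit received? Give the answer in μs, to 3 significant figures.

7170 μs

Per-hop transmission t_tx = L/R = 4096/14000000000 = 0.292571 μs.
Per-hop propagation t_prop = 750000/210000000 = 3571.43 μs.
Pipeline fill: first packet needs 2·t_tx to clear all hops; remaining 87 packets each add one t_tx.
Total = (2+88-1)·t_tx + 2·t_prop = 89·0.292571 + 2·3571.43 = 7170 μs.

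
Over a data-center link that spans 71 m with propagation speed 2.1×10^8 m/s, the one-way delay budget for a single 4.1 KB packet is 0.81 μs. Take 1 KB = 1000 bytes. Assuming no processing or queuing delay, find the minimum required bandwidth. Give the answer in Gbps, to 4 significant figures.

L = 32800 bits.
Propagation delay = 71 / 210000000 = 0.338095 μs.
Transmission budget = 0.81 − 0.338095 = 0.471905 μs.
R ≥ L / t_tx = 32800 bits / 4.71905e-07 s = 69.51 Gbps.

69.51 Gbps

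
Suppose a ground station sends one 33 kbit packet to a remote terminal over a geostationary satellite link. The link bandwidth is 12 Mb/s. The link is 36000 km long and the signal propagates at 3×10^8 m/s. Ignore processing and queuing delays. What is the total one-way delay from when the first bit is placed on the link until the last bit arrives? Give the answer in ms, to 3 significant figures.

123 ms

L = 33000 bits.
Transmission delay = L/R = 33000 / 12000000 = 2.75 ms.
Propagation delay = d/s = 36000000 m / 300000000 m/s = 120 ms.
Total = 123 ms.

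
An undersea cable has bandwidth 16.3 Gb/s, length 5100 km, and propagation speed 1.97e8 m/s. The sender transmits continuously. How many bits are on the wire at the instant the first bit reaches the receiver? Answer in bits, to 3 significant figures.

Propagation delay = 5100000 / 197000000 = 0.0258883 s.
BDP = R × t_prop = 16300000000 × 0.0258883 = 421980000 bits.

422000000 bits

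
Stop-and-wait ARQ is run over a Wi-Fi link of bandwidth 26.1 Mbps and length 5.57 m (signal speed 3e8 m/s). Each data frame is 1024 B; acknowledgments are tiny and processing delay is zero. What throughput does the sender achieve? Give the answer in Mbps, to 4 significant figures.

26.10 Mbps

t_tx = L/R = 8192/26100000 = 0.00031387 s.
t_prop = 5.57/300000000 = 1.85667e-08 s; RTT = 3.71333e-08 s.
Cycle = t_tx + RTT = 0.000313907 s.
Throughput = L / cycle = 8192 / 0.000313907 = 26.10 Mbps.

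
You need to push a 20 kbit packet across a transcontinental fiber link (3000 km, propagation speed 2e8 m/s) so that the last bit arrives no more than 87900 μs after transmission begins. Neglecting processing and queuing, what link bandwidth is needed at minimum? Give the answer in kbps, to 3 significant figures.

274 kbps

Propagation delay = 3000000 / 200000000 = 15000 μs.
Transmission budget = 87900 − 15000 = 72900 μs.
R ≥ L / t_tx = 20000 bits / 0.0729 s = 274 kbps.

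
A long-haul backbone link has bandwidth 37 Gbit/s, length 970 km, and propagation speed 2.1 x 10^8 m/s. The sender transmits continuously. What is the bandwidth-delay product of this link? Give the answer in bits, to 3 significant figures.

Propagation delay = 970000 / 210000000 = 0.00461905 s.
BDP = R × t_prop = 37000000000 × 0.00461905 = 170905000 bits.

171000000 bits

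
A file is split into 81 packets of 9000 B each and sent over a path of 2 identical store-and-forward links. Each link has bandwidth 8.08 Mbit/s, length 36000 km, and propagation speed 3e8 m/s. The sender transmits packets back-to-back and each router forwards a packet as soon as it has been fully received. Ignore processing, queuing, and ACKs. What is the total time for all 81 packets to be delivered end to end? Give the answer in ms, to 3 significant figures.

Per-hop transmission t_tx = L/R = 72000/8080000 = 8.91089 ms.
Per-hop propagation t_prop = 36000000/300000000 = 120 ms.
Pipeline fill: first packet needs 2·t_tx to clear all hops; remaining 80 packets each add one t_tx.
Total = (2+81-1)·t_tx + 2·t_prop = 82·8.91089 + 2·120 = 971 ms.

971 ms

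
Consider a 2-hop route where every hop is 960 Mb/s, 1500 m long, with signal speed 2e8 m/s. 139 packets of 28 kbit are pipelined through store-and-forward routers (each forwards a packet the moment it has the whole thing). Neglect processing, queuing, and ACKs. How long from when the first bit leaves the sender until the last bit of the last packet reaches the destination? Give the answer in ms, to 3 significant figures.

Per-hop transmission t_tx = L/R = 28000/960000000 = 0.0291667 ms.
Per-hop propagation t_prop = 1500/200000000 = 0.0075 ms.
Pipeline fill: first packet needs 2·t_tx to clear all hops; remaining 138 packets each add one t_tx.
Total = (2+139-1)·t_tx + 2·t_prop = 140·0.0291667 + 2·0.0075 = 4.10 ms.

4.10 ms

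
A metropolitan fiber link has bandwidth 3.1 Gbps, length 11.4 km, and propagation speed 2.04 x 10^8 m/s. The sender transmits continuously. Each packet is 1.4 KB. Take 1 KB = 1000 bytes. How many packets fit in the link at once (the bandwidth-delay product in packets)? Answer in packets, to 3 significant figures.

Propagation delay = 11400 / 204000000 = 5.58824e-05 s.
BDP = R × t_prop = 3100000000 × 5.58824e-05 = 173235 bits.
In packets of 11200 bits: 15.5 packets.

15.5 packets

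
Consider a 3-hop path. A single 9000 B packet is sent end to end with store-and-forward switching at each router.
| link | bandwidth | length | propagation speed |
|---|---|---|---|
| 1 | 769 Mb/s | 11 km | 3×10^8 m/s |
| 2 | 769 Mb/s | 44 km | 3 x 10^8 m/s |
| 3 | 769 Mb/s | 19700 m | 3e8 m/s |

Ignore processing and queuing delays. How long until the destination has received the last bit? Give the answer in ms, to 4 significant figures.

L = 9000 × 8 = 72000 bits.
Transmission delay per hop = L/R = 72000/769000000 = 0.0936281 ms; 3 hops → 0.280884 ms.
Propagation delays (d/s per hop): 0.0366667, 0.146667, 0.0656667 ms; sum = 0.249 ms.
End-to-end = 0.5299 ms.

0.5299 ms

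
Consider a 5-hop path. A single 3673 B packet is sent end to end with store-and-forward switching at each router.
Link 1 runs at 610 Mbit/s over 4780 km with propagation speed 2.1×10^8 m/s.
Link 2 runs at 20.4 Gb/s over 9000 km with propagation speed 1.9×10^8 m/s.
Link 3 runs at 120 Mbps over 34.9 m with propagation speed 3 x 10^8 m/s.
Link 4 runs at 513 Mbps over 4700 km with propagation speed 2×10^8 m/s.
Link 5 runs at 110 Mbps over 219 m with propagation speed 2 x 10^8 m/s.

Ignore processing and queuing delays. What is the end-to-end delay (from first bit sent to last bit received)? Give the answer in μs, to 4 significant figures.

L = 3673 × 8 = 29384 bits.
Transmission delays (L/R per hop): 48.1705, 1.44039, 244.867, 57.2788, 267.127 μs; sum = 618.884 μs.
Propagation delays (d/s per hop): 22761.9, 47368.4, 0.116333, 23500, 1.095 μs; sum = 93631.5 μs.
End-to-end = 94250 μs.

94250 μs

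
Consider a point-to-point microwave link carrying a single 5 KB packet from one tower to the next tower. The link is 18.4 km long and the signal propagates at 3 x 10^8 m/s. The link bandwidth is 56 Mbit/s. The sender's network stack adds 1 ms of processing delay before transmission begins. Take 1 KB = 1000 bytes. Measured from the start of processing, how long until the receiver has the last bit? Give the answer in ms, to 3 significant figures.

1.78 ms

L = 40000 bits.
Transmission delay = L/R = 40000 / 56000000 = 0.714286 ms.
Propagation delay = d/s = 18400 m / 300000000 m/s = 0.0613333 ms.
Plus processing delay 1 ms = 1 ms.
Total = 1.78 ms.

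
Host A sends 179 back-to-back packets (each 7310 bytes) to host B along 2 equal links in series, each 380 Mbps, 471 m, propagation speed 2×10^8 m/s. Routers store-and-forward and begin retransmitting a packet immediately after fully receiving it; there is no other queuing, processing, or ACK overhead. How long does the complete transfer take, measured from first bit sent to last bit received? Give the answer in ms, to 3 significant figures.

Per-hop transmission t_tx = L/R = 58480/380000000 = 0.153895 ms.
Per-hop propagation t_prop = 471/200000000 = 0.002355 ms.
Pipeline fill: first packet needs 2·t_tx to clear all hops; remaining 178 packets each add one t_tx.
Total = (2+179-1)·t_tx + 2·t_prop = 180·0.153895 + 2·0.002355 = 27.7 ms.

27.7 ms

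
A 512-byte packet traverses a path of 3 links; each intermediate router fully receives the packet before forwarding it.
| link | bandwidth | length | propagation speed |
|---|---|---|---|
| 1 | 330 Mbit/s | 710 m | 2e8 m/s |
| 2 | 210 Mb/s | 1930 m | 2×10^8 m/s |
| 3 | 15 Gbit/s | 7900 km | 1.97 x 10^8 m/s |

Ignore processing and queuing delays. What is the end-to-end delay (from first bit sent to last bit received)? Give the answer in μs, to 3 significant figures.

L = 512 × 8 = 4096 bits.
Transmission delays (L/R per hop): 12.4121, 19.5048, 0.273067 μs; sum = 32.1899 μs.
Propagation delays (d/s per hop): 3.55, 9.65, 40101.5 μs; sum = 40114.7 μs.
End-to-end = 40100 μs.

40100 μs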